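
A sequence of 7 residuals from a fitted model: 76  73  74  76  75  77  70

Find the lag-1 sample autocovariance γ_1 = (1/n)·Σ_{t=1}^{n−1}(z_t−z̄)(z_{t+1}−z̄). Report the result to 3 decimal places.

-1.618

Mean z̄ = (76 + 73 + 74 + 76 + 75 + 77 + 70)/7 = 74.4286
Deviations: 1.5714, -1.4286, -0.4286, 1.5714, 0.5714, 2.5714, -4.4286
Σ_{t=1}^{6}(z_t−z̄)(z_{t+1}−z̄) = -11.3265
γ_1 = -11.3265 / 7 = -1.618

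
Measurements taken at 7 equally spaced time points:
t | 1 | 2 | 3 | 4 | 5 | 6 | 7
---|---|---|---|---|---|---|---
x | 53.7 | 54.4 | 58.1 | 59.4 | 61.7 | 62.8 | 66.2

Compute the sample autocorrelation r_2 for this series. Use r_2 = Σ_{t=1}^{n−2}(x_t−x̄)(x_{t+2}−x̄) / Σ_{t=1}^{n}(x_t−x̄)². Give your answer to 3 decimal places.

0.163

Mean x̄ = (53.7 + 54.4 + 58.1 + 59.4 + 61.7 + 62.8 + 66.2)/7 = 59.4714
Deviations from mean: -5.7714, -5.0714, -1.3714, -0.0714, 2.2286, 3.3286, 6.7286
Numerator Σ_{t=1}^{5}(x_t−x̄)(x_{t+2}−x̄) = 19.9784
Denominator Σ(x_t−x̄)² = 122.2343
r_2 = 19.9784 / 122.2343 = 0.163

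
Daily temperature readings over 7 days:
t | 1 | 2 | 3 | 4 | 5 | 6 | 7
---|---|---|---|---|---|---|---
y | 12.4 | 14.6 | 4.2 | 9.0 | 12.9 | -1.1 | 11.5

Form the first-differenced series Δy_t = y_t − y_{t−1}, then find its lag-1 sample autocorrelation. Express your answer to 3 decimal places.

-0.568

First differences Δy: 2.2, -10.4, 4.8, 3.9, -14.0, 12.6
Mean of differences = -0.1500
Numerator Σ(Δy_t−Δȳ)(Δy_{t+1}−Δȳ) = -287.4575
Denominator Σ(Δy_t−Δȳ)² = 505.8750
r_1(Δy) = -287.4575 / 505.8750 = -0.568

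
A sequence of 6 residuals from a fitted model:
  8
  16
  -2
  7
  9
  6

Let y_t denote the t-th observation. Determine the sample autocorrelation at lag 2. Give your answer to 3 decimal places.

-0.145

Mean ȳ = (8 + 16 − 2 + 7 + 9 + 6)/6 = 7.3333
Deviations from mean: 0.6667, 8.6667, -9.3333, -0.3333, 1.6667, -1.3333
Σ(y_t−ȳ)(y_{t+2}−ȳ) = (-6.2222) + (-2.8889) + (-15.5556) + (0.4444) = -24.2222
Denominator Σ(y_t−ȳ)² = 167.3333
r_2 = -24.2222 / 167.3333 = -0.145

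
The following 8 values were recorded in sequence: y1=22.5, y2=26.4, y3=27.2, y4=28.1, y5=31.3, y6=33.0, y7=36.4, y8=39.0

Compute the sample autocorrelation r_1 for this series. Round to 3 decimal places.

Mean ȳ = (22.5 + 26.4 + 27.2 + 28.1 + 31.3 + 33.0 + 36.4 + 39.0)/8 = 30.4875
Deviations from mean: -7.9875, -4.0875, -3.2875, -2.3875, 0.8125, 2.5125, 5.9125, 8.5125
Numerator Σ_{t=1}^{7}(y_t−ȳ)(y_{t+1}−ȳ) = 119.2223
Denominator Σ(y_t−ȳ)² = 211.4088
r_1 = 119.2223 / 211.4088 = 0.564

0.564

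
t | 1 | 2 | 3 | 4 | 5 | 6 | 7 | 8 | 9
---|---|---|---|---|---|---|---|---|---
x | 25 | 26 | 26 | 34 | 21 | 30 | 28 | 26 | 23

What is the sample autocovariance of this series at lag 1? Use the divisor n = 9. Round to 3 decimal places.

Mean x̄ = (25 + 26 + 26 + 34 + 21 + 30 + 28 + 26 + 23)/9 = 26.5556
Σ_{t=1}^{8}(x_t−x̄)(x_{t+1}−x̄) = -57.3086
γ_1 = -57.3086 / 9 = -6.368

-6.368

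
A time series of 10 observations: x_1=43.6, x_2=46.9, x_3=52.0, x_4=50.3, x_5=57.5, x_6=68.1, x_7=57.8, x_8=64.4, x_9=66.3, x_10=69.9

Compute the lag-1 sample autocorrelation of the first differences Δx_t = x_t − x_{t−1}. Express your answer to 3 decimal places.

-0.514

First differences Δx: 3.3, 5.1, -1.7, 7.2, 10.6, -10.3, 6.6, 1.9, 3.6
Mean of differences = 2.9222
Numerator Σ(Δx_t−Δx̄)(Δx_{t+1}−Δx̄) = -150.7705
Denominator Σ(Δx_t−Δx̄)² = 293.3556
r_1(Δx) = -150.7705 / 293.3556 = -0.514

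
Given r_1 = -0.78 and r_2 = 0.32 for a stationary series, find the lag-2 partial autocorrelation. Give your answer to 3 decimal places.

φ_{22} = (r_2 − r_1²) / (1 − r_1²)
r_1² = (-0.78)² = 0.6084
Numerator = 0.32 − 0.6084 = -0.2884; denominator = 1 − 0.6084 = 0.3916
φ_{22} = -0.2884 / 0.3916 = -0.736

-0.736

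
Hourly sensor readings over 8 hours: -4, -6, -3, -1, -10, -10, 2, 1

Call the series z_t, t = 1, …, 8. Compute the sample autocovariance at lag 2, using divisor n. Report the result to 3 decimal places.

-11.879

Mean z̄ = (-4 − 6 − 3 − 1 − 10 − 10 + 2 + 1)/8 = -3.8750
Σ_{t=1}^{6}(z_t−z̄)(z_{t+2}−z̄) = -95.0313
γ_2 = -95.0313 / 8 = -11.879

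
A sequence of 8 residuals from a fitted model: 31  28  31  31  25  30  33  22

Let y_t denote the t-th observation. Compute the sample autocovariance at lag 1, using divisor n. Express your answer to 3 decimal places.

-4.439

Mean ȳ = (31 + 28 + 31 + 31 + 25 + 30 + 33 + 22)/8 = 28.8750
Σ_{t=1}^{7}(y_t−ȳ)(y_{t+1}−ȳ) = -35.5156
γ_1 = -35.5156 / 8 = -4.439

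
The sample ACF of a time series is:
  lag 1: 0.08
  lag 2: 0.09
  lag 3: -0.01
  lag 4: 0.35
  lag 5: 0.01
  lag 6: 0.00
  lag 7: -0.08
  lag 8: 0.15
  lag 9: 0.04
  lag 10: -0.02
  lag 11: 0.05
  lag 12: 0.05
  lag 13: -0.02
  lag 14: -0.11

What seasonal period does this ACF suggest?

The largest autocorrelation is r_4 = 0.35, with a weaker echo at lag 8 (0.15); the remaining lags stay at or below 0.09.
The dominant spike at lag 4 indicates a seasonal period of 4.

4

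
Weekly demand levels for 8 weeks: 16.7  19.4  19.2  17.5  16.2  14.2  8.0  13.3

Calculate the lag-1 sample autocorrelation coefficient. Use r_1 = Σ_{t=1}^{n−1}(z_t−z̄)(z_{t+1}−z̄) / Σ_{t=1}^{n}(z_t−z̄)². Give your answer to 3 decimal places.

0.545

Mean z̄ = (16.7 + 19.4 + 19.2 + 17.5 + 16.2 + 14.2 + 8.0 + 13.3)/8 = 15.5625
Deviations from mean: 1.1375, 3.8375, 3.6375, 1.9375, 0.6375, -1.3625, -7.5625, -2.2625
Numerator Σ_{t=1}^{7}(z_t−z̄)(z_{t+1}−z̄) = 53.1523
Denominator Σ(z_t−z̄)² = 97.5788
r_1 = 53.1523 / 97.5788 = 0.545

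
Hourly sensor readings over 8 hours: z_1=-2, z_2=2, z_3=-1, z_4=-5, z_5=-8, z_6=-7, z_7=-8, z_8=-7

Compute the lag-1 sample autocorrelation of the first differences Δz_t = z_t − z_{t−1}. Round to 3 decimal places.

-0.013

First differences Δz: 4, -3, -4, -3, 1, -1, 1
Mean of differences = -0.7143
Numerator Σ(Δz_t−Δz̄)(Δz_{t+1}−Δz̄) = -0.6531
Denominator Σ(Δz_t−Δz̄)² = 49.4286
r_1(Δz) = -0.6531 / 49.4286 = -0.013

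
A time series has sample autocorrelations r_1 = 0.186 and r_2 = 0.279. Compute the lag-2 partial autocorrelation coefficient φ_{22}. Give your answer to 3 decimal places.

0.253

φ_{22} = (r_2 − r_1²) / (1 − r_1²)
r_1² = (0.186)² = 0.034596
Numerator = 0.279 − 0.0346 = 0.2444; denominator = 1 − 0.0346 = 0.9654
φ_{22} = 0.2444 / 0.9654 = 0.253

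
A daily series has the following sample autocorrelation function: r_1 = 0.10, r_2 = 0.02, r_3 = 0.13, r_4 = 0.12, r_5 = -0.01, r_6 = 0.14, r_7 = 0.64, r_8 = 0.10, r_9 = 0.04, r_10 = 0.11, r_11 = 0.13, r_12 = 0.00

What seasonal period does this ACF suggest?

The largest autocorrelation is r_7 = 0.64; the remaining lags stay at or below 0.14.
The dominant spike at lag 7 indicates a seasonal period of 7.

7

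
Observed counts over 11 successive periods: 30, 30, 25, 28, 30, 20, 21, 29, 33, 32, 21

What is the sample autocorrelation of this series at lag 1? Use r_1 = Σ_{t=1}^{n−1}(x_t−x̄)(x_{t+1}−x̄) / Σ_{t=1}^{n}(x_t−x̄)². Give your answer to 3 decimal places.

Mean x̄ = (30 + 30 + 25 + 28 + 30 + 20 + 21 + 29 + 33 + 32 + 21)/11 = 27.1818
Numerator Σ_{t=1}^{10}(x_t−x̄)(x_{t+1}−x̄) = 24.0579
Denominator Σ(x_t−x̄)² = 217.6364
r_1 = 24.0579 / 217.6364 = 0.111

0.111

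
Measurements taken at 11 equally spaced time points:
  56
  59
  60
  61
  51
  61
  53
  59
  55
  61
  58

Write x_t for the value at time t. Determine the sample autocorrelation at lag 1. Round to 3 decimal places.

-0.581

Mean x̄ = (56 + 59 + 60 + 61 + 51 + 61 + 53 + 59 + 55 + 61 + 58)/11 = 57.6364
Numerator Σ_{t=1}^{10}(x_t−x̄)(x_{t+1}−x̄) = -68.8595
Denominator Σ(x_t−x̄)² = 118.5455
r_1 = -68.8595 / 118.5455 = -0.581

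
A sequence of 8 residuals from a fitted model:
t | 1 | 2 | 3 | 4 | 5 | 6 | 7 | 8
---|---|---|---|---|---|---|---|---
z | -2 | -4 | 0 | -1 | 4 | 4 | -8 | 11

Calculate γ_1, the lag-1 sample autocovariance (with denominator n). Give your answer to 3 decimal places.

-12.219

Mean z̄ = (-2 − 4 + 0 − 1 + 4 + 4 − 8 + 11)/8 = 0.5000
Σ_{t=1}^{7}(z_t−z̄)(z_{t+1}−z̄) = -97.7500
γ_1 = -97.7500 / 8 = -12.219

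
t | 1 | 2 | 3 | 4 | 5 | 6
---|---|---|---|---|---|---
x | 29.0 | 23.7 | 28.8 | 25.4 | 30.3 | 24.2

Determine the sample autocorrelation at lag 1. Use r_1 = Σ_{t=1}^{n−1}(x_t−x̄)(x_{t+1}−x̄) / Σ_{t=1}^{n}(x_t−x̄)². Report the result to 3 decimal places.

Mean x̄ = (29.0 + 23.7 + 28.8 + 25.4 + 30.3 + 24.2)/6 = 26.9000
Deviations from mean: 2.1000, -3.2000, 1.9000, -1.5000, 3.4000, -2.7000
Σ(x_t−x̄)(x_{t+1}−x̄) = (-6.7200) + (-6.0800) + (-2.8500) + (-5.1000) + (-9.1800) = -29.9300
Denominator Σ(x_t−x̄)² = 39.3600
r_1 = -29.9300 / 39.3600 = -0.760

-0.760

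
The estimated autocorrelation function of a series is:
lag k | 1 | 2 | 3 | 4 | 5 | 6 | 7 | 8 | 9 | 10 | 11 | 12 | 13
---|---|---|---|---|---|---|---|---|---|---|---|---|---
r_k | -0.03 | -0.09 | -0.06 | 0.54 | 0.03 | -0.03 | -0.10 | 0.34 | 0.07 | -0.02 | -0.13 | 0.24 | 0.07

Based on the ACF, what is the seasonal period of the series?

The largest autocorrelation is r_4 = 0.54, with weaker echoes at lags 8 (0.34) and 12 (0.24); the remaining lags stay at or below 0.07.
The dominant spike at lag 4 indicates a seasonal period of 4.

4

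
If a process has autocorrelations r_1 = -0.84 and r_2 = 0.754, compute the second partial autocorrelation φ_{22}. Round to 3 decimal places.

φ_{22} = (r_2 − r_1²) / (1 − r_1²)
r_1² = (-0.84)² = 0.7056
Numerator = 0.754 − 0.7056 = 0.0484; denominator = 1 − 0.7056 = 0.2944
φ_{22} = 0.0484 / 0.2944 = 0.164

0.164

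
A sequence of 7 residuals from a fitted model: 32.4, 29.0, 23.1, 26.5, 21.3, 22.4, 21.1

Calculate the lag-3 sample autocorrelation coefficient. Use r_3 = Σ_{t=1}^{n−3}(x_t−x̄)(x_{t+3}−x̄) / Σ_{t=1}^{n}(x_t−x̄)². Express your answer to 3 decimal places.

Mean x̄ = (32.4 + 29.0 + 23.1 + 26.5 + 21.3 + 22.4 + 21.1)/7 = 25.1143
Deviations from mean: 7.2857, 3.8857, -2.0143, 1.3857, -3.8143, -2.7143, -4.0143
Σ(x_t−x̄)(x_{t+3}−x̄) = (10.0959) + (-14.8212) + (5.4673) + (-5.5627) = -4.8206
Denominator Σ(x_t−x̄)² = 112.1886
r_3 = -4.8206 / 112.1886 = -0.043

-0.043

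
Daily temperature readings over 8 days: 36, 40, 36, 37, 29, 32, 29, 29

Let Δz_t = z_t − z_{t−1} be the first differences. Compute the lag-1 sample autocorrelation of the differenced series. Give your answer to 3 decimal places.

-0.676

First differences Δz: 4, -4, 1, -8, 3, -3, 0
Mean of differences = -1.0000
Numerator Σ(Δz_t−Δz̄)(Δz_{t+1}−Δz̄) = -73.0000
Denominator Σ(Δz_t−Δz̄)² = 108.0000
r_1(Δz) = -73.0000 / 108.0000 = -0.676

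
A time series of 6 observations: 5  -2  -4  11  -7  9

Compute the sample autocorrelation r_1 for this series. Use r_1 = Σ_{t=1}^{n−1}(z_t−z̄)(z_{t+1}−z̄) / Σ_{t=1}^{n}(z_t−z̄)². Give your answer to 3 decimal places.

-0.684

Mean z̄ = (5 − 2 − 4 + 11 − 7 + 9)/6 = 2.0000
Deviations from mean: 3.0000, -4.0000, -6.0000, 9.0000, -9.0000, 7.0000
Σ(z_t−z̄)(z_{t+1}−z̄) = (-12.0000) + (24.0000) + (-54.0000) + (-81.0000) + (-63.0000) = -186.0000
Denominator Σ(z_t−z̄)² = 272.0000
r_1 = -186.0000 / 272.0000 = -0.684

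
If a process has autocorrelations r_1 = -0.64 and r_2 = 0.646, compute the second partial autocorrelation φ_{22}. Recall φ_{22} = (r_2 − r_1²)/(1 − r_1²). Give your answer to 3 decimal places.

0.400

φ_{22} = (r_2 − r_1²) / (1 − r_1²)
r_1² = (-0.64)² = 0.4096
Numerator = 0.646 − 0.4096 = 0.2364; denominator = 1 − 0.4096 = 0.5904
φ_{22} = 0.2364 / 0.5904 = 0.400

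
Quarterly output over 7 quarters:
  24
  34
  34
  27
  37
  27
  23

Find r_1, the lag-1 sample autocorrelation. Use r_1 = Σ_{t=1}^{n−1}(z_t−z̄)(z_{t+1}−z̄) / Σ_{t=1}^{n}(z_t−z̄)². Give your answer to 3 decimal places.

-0.199

Mean z̄ = (24 + 34 + 34 + 27 + 37 + 27 + 23)/7 = 29.4286
Deviations from mean: -5.4286, 4.5714, 4.5714, -2.4286, 7.5714, -2.4286, -6.4286
Σ(z_t−z̄)(z_{t+1}−z̄) = (-24.8163) + (20.8980) + (-11.1020) + (-18.3878) + (-18.3878) + (15.6122) = -36.1837
Denominator Σ(z_t−z̄)² = 181.7143
r_1 = -36.1837 / 181.7143 = -0.199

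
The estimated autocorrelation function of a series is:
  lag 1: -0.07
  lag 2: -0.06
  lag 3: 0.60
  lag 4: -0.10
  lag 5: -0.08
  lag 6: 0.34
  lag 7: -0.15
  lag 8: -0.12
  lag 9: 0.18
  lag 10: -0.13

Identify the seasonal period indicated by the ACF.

3

The largest autocorrelation is r_3 = 0.60, with weaker echoes at lags 6 (0.34) and 9 (0.18); the remaining lags stay at or below -0.06.
The dominant spike at lag 3 indicates a seasonal period of 3.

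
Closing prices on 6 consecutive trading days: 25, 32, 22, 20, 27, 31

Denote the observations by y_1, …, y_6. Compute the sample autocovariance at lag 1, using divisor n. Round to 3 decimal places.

-1.088

Mean ȳ = (25 + 32 + 22 + 20 + 27 + 31)/6 = 26.1667
Deviations: -1.1667, 5.8333, -4.1667, -6.1667, 0.8333, 4.8333
Σ_{t=1}^{5}(y_t−ȳ)(y_{t+1}−ȳ) = -6.5278
γ_1 = -6.5278 / 6 = -1.088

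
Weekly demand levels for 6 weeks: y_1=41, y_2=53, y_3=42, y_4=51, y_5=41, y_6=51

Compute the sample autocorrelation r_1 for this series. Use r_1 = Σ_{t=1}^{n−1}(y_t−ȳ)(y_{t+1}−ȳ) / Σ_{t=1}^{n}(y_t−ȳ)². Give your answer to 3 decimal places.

Mean ȳ = (41 + 53 + 42 + 51 + 41 + 51)/6 = 46.5000
Deviations from mean: -5.5000, 6.5000, -4.5000, 4.5000, -5.5000, 4.5000
Numerator Σ_{t=1}^{5}(y_t−ȳ)(y_{t+1}−ȳ) = -134.7500
Denominator Σ(y_t−ȳ)² = 163.5000
r_1 = -134.7500 / 163.5000 = -0.824

-0.824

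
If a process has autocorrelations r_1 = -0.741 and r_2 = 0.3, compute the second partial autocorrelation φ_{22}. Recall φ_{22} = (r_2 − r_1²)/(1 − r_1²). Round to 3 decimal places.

φ_{22} = (r_2 − r_1²) / (1 − r_1²)
r_1² = (-0.741)² = 0.549081
Numerator = 0.3 − 0.5491 = -0.2491; denominator = 1 − 0.5491 = 0.4509
φ_{22} = -0.2491 / 0.4509 = -0.552

-0.552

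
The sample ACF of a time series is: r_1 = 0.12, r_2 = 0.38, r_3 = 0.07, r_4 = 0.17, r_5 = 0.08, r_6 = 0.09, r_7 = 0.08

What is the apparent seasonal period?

The largest autocorrelation is r_2 = 0.38, with a weaker echo at lag 4 (0.17); the remaining lags stay at or below 0.12.
The dominant spike at lag 2 indicates a seasonal period of 2.

2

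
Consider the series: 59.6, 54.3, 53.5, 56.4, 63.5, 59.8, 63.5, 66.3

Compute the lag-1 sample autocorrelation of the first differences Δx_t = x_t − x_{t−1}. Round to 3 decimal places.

-0.144

First differences Δx: -5.3, -0.8, 2.9, 7.1, -3.7, 3.7, 2.8
Mean of differences = 0.9571
Numerator Σ(Δx_t−Δx̄)(Δx_{t+1}−Δx̄) = -16.8118
Denominator Σ(Δx_t−Δx̄)² = 116.3571
r_1(Δx) = -16.8118 / 116.3571 = -0.144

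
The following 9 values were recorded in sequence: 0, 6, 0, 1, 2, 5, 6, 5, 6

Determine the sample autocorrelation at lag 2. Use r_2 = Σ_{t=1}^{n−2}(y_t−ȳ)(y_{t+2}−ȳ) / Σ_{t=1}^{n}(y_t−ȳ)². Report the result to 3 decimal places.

0.214

Mean ȳ = (0 + 6 + 0 + 1 + 2 + 5 + 6 + 5 + 6)/9 = 3.4444
Numerator Σ_{t=1}^{7}(y_t−ȳ)(y_{t+2}−ȳ) = 12.0494
Denominator Σ(y_t−ȳ)² = 56.2222
r_2 = 12.0494 / 56.2222 = 0.214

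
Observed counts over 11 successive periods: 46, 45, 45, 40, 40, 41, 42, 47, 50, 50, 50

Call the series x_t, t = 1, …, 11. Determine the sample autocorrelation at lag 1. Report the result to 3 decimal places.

0.719

Mean x̄ = (46 + 45 + 45 + 40 + 40 + 41 + 42 + 47 + 50 + 50 + 50)/11 = 45.0909
Numerator Σ_{t=1}^{10}(x_t−x̄)(x_{t+1}−x̄) = 111.4463
Denominator Σ(x_t−x̄)² = 154.9091
r_1 = 111.4463 / 154.9091 = 0.719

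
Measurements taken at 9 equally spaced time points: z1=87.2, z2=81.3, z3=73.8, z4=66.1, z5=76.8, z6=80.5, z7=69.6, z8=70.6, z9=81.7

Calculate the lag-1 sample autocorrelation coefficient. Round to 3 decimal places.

Mean z̄ = (87.2 + 81.3 + 73.8 + 66.1 + 76.8 + 80.5 + 69.6 + 70.6 + 81.7)/9 = 76.4000
Numerator Σ_{t=1}^{8}(z_t−z̄)(z_{t+1}−z̄) = 45.3000
Denominator Σ(z_t−z̄)² = 378.4400
r_1 = 45.3000 / 378.4400 = 0.120

0.120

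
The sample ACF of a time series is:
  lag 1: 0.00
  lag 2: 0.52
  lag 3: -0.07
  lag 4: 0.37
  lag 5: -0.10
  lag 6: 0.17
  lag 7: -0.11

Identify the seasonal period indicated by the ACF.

The largest autocorrelation is r_2 = 0.52, with weaker echoes at lags 4 (0.37) and 6 (0.17); the remaining lags stay at or below 0.00.
The dominant spike at lag 2 indicates a seasonal period of 2.

2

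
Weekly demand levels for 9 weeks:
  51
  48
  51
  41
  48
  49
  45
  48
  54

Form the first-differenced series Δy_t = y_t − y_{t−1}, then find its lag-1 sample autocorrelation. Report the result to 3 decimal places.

First differences Δy: -3, 3, -10, 7, 1, -4, 3, 6
Mean of differences = 0.3750
Numerator Σ(Δy_t−Δȳ)(Δy_{t+1}−Δȳ) = -100.1406
Denominator Σ(Δy_t−Δȳ)² = 227.8750
r_1(Δy) = -100.1406 / 227.8750 = -0.439

-0.439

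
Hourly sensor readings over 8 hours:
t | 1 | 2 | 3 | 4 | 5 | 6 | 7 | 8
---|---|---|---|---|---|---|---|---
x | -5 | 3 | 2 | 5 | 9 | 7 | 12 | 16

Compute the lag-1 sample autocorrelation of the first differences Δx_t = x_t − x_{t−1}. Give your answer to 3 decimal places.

First differences Δx: 8, -1, 3, 4, -2, 5, 4
Mean of differences = 3.0000
Numerator Σ(Δx_t−Δx̄)(Δx_{t+1}−Δx̄) = -33.0000
Denominator Σ(Δx_t−Δx̄)² = 72.0000
r_1(Δx) = -33.0000 / 72.0000 = -0.458

-0.458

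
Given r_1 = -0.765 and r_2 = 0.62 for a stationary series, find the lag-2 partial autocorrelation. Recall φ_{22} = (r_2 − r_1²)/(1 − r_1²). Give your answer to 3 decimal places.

φ_{22} = (r_2 − r_1²) / (1 − r_1²)
r_1² = (-0.765)² = 0.585225
Numerator = 0.62 − 0.5852 = 0.0348; denominator = 1 − 0.5852 = 0.4148
φ_{22} = 0.0348 / 0.4148 = 0.084

0.084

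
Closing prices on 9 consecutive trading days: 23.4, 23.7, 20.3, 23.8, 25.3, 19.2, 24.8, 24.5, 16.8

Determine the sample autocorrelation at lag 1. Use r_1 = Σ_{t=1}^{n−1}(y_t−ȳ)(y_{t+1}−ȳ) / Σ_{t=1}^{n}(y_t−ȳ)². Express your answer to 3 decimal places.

-0.348

Mean ȳ = (23.4 + 23.7 + 20.3 + 23.8 + 25.3 + 19.2 + 24.8 + 24.5 + 16.8)/9 = 22.4222
Numerator Σ_{t=1}^{8}(y_t−ȳ)(y_{t+1}−ȳ) = -24.0972
Denominator Σ(y_t−ȳ)² = 69.2356
r_1 = -24.0972 / 69.2356 = -0.348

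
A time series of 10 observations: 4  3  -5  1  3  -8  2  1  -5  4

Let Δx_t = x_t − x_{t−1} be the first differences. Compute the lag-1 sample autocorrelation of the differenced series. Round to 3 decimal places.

-0.491

First differences Δx: -1, -8, 6, 2, -11, 10, -1, -6, 9
Mean of differences = 0.0000
Numerator Σ(Δx_t−Δx̄)(Δx_{t+1}−Δx̄) = -218.0000
Denominator Σ(Δx_t−Δx̄)² = 444.0000
r_1(Δx) = -218.0000 / 444.0000 = -0.491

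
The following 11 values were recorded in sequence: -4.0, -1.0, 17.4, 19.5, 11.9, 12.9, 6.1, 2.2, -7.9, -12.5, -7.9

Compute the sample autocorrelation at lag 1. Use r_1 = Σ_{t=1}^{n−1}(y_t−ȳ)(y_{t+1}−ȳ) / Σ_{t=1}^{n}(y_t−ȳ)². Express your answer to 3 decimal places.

Mean ȳ = (-4.0 − 1.0 + 17.4 + 19.5 + 11.9 + 12.9 + 6.1 + 2.2 − 7.9 − 12.5 − 7.9)/11 = 3.3364
Numerator Σ_{t=1}^{10}(y_t−ȳ)(y_{t+1}−ȳ) = 810.4114
Denominator Σ(y_t−ȳ)² = 1208.7055
r_1 = 810.4114 / 1208.7055 = 0.670

0.670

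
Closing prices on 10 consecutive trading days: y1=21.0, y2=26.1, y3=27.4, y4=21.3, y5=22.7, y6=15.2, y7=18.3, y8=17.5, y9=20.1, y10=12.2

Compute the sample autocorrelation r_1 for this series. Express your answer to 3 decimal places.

Mean ȳ = (21.0 + 26.1 + 27.4 + 21.3 + 22.7 + 15.2 + 18.3 + 17.5 + 20.1 + 12.2)/10 = 20.1800
Numerator Σ_{t=1}^{9}(y_t−ȳ)(y_{t+1}−ȳ) = 61.2096
Denominator Σ(y_t−ȳ)² = 194.6560
r_1 = 61.2096 / 194.6560 = 0.314

0.314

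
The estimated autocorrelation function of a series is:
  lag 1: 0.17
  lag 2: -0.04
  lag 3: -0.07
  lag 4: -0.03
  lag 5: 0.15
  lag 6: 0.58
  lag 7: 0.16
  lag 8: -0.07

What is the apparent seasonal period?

The largest autocorrelation is r_6 = 0.58; the remaining lags stay at or below 0.17.
The dominant spike at lag 6 indicates a seasonal period of 6.

6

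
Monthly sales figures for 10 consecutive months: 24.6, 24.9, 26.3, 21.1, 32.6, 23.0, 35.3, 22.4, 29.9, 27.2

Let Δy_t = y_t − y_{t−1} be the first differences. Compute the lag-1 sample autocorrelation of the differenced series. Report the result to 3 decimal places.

-0.903

First differences Δy: 0.3, 1.4, -5.2, 11.5, -9.6, 12.3, -12.9, 7.5, -2.7
Mean of differences = 0.2889
Numerator Σ(Δy_t−Δȳ)(Δy_{t+1}−Δȳ) = -572.3379
Denominator Σ(Δy_t−Δȳ)² = 633.9889
r_1(Δy) = -572.3379 / 633.9889 = -0.903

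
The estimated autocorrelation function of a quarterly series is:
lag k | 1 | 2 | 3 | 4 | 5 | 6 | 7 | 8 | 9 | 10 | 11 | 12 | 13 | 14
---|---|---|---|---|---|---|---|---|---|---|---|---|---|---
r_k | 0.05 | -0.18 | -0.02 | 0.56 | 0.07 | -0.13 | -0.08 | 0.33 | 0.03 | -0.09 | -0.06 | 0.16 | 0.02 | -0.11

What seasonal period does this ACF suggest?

The largest autocorrelation is r_4 = 0.56, with weaker echoes at lags 8 (0.33) and 12 (0.16); the remaining lags stay at or below 0.07.
The dominant spike at lag 4 indicates a seasonal period of 4.

4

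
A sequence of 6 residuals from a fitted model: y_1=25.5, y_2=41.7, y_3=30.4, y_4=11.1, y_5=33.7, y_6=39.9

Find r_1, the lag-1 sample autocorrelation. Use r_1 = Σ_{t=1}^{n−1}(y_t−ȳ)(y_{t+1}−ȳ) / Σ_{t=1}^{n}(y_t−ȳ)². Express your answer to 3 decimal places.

-0.140

Mean ȳ = (25.5 + 41.7 + 30.4 + 11.1 + 33.7 + 39.9)/6 = 30.3833
Deviations from mean: -4.8833, 11.3167, 0.0167, -19.2833, 3.3167, 9.5167
Σ(y_t−ȳ)(y_{t+1}−ȳ) = (-55.2631) + (0.1886) + (-0.3214) + (-63.9564) + (31.5636) = -87.7886
Denominator Σ(y_t−ȳ)² = 625.3283
r_1 = -87.7886 / 625.3283 = -0.140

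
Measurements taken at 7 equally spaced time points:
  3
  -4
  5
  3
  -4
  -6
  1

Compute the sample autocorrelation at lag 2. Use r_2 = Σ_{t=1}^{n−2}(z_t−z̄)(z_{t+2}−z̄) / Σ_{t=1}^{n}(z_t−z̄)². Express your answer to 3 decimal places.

-0.341

Mean z̄ = (3 − 4 + 5 + 3 − 4 − 6 + 1)/7 = -0.2857
Deviations from mean: 3.2857, -3.7143, 5.2857, 3.2857, -3.7143, -5.7143, 1.2857
Numerator Σ_{t=1}^{5}(z_t−z̄)(z_{t+2}−z̄) = -38.0204
Denominator Σ(z_t−z̄)² = 111.4286
r_2 = -38.0204 / 111.4286 = -0.341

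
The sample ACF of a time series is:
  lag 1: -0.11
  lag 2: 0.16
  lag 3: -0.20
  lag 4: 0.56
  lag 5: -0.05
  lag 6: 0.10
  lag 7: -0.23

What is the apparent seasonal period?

4

The largest autocorrelation is r_4 = 0.56; the remaining lags stay at or below 0.16.
The dominant spike at lag 4 indicates a seasonal period of 4.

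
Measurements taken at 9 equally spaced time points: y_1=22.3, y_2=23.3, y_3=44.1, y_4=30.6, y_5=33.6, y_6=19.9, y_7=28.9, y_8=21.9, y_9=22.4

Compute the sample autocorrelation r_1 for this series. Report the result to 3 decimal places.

Mean ȳ = (22.3 + 23.3 + 44.1 + 30.6 + 33.6 + 19.9 + 28.9 + 21.9 + 22.4)/9 = 27.4444
Numerator Σ_{t=1}^{8}(y_t−ȳ)(y_{t+1}−ȳ) = -13.2486
Denominator Σ(y_t−ȳ)² = 484.1222
r_1 = -13.2486 / 484.1222 = -0.027

-0.027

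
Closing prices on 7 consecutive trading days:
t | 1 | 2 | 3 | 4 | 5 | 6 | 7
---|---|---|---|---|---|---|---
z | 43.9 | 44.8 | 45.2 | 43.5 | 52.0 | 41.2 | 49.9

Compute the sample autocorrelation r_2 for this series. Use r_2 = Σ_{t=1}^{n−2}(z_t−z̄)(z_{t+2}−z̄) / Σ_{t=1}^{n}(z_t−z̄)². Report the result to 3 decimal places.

0.413

Mean z̄ = (43.9 + 44.8 + 45.2 + 43.5 + 52.0 + 41.2 + 49.9)/7 = 45.7857
Deviations from mean: -1.8857, -0.9857, -0.5857, -2.2857, 6.2143, -4.5857, 4.1143
Σ(z_t−z̄)(z_{t+2}−z̄) = (1.1045) + (2.2531) + (-3.6398) + (10.4816) + (25.5673) = 35.7667
Denominator Σ(z_t−z̄)² = 86.6686
r_2 = 35.7667 / 86.6686 = 0.413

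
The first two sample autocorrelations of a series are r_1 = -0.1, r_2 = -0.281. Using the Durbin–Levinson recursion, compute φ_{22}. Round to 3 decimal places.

φ_{22} = (r_2 − r_1²) / (1 − r_1²)
r_1² = (-0.1)² = 0.01
Numerator = -0.281 − 0.0100 = -0.2910; denominator = 1 − 0.0100 = 0.9900
φ_{22} = -0.2910 / 0.9900 = -0.294

-0.294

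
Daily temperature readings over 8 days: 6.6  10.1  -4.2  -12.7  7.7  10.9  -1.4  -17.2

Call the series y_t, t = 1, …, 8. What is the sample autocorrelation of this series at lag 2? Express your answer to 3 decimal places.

Mean ȳ = (6.6 + 10.1 − 4.2 − 12.7 + 7.7 + 10.9 − 1.4 − 17.2)/8 = -0.0250
Numerator Σ_{t=1}^{6}(y_t−ȳ)(y_{t+2}−ȳ) = -524.9788
Denominator Σ(y_t−ȳ)² = 800.3950
r_2 = -524.9788 / 800.3950 = -0.656

-0.656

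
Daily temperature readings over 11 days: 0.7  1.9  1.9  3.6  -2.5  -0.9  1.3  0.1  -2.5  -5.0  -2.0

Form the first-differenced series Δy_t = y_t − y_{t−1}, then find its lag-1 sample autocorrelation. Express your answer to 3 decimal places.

First differences Δy: 1.2, 0.0, 1.7, -6.1, 1.6, 2.2, -1.2, -2.6, -2.5, 3.0
Mean of differences = -0.2700
Numerator Σ(Δy_t−Δȳ)(Δy_{t+1}−Δȳ) = -19.0659
Denominator Σ(Δy_t−Δȳ)² = 71.6610
r_1(Δy) = -19.0659 / 71.6610 = -0.266

-0.266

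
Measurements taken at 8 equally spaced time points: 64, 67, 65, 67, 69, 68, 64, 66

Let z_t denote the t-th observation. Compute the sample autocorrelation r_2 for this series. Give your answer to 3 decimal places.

-0.229

Mean z̄ = (64 + 67 + 65 + 67 + 69 + 68 + 64 + 66)/8 = 66.2500
Deviations from mean: -2.2500, 0.7500, -1.2500, 0.7500, 2.7500, 1.7500, -2.2500, -0.2500
Σ(z_t−z̄)(z_{t+2}−z̄) = (2.8125) + (0.5625) + (-3.4375) + (1.3125) + (-6.1875) + (-0.4375) = -5.3750
Denominator Σ(z_t−z̄)² = 23.5000
r_2 = -5.3750 / 23.5000 = -0.229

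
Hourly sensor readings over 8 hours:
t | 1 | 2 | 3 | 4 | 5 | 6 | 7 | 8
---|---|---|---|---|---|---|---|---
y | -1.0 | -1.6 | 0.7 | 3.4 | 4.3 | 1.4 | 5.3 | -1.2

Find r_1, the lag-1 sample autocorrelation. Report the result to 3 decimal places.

0.070

Mean ȳ = (-1.0 − 1.6 + 0.7 + 3.4 + 4.3 + 1.4 + 5.3 − 1.2)/8 = 1.4125
Deviations from mean: -2.4125, -3.0125, -0.7125, 1.9875, 2.8875, -0.0125, 3.8875, -2.6125
Σ(y_t−ȳ)(y_{t+1}−ȳ) = (7.2677) + (2.1464) + (-1.4161) + (5.7389) + (-0.0361) + (-0.0486) + (-10.1561) = 3.4961
Denominator Σ(y_t−ȳ)² = 49.6288
r_1 = 3.4961 / 49.6288 = 0.070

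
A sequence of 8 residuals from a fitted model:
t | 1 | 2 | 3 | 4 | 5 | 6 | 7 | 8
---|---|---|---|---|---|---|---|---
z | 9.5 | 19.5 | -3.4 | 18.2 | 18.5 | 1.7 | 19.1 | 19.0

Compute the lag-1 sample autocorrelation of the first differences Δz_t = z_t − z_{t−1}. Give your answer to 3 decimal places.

-0.612

First differences Δz: 10.0, -22.9, 21.6, 0.3, -16.8, 17.4, -0.1
Mean of differences = 1.3571
Numerator Σ(Δz_t−Δz̄)(Δz_{t+1}−Δz̄) = -1017.5590
Denominator Σ(Δz_t−Δz̄)² = 1663.1771
r_1(Δz) = -1017.5590 / 1663.1771 = -0.612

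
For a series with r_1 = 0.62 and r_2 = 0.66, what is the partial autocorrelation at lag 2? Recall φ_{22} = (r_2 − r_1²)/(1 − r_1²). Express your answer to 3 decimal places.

0.448

φ_{22} = (r_2 − r_1²) / (1 − r_1²)
r_1² = (0.62)² = 0.3844
Numerator = 0.66 − 0.3844 = 0.2756; denominator = 1 − 0.3844 = 0.6156
φ_{22} = 0.2756 / 0.6156 = 0.448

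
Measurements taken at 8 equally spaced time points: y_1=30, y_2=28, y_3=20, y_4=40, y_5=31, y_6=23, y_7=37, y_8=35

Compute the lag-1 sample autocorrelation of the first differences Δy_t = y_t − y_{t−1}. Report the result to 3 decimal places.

First differences Δy: -2, -8, 20, -9, -8, 14, -2
Mean of differences = 0.7143
Numerator Σ(Δy_t−Δȳ)(Δy_{t+1}−Δȳ) = -398.9388
Denominator Σ(Δy_t−Δȳ)² = 809.4286
r_1(Δy) = -398.9388 / 809.4286 = -0.493

-0.493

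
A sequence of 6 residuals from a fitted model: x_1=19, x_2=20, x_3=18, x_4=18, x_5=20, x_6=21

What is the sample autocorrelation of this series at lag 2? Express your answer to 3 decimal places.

-0.485

Mean x̄ = (19 + 20 + 18 + 18 + 20 + 21)/6 = 19.3333
Deviations from mean: -0.3333, 0.6667, -1.3333, -1.3333, 0.6667, 1.6667
Numerator Σ_{t=1}^{4}(x_t−x̄)(x_{t+2}−x̄) = -3.5556
Denominator Σ(x_t−x̄)² = 7.3333
r_2 = -3.5556 / 7.3333 = -0.485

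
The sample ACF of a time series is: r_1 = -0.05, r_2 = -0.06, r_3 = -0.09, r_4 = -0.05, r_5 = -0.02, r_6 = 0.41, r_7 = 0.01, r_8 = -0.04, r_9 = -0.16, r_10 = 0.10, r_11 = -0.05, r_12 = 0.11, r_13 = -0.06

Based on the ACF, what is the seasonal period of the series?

6

The largest autocorrelation is r_6 = 0.41; the remaining lags stay at or below 0.11.
The dominant spike at lag 6 indicates a seasonal period of 6.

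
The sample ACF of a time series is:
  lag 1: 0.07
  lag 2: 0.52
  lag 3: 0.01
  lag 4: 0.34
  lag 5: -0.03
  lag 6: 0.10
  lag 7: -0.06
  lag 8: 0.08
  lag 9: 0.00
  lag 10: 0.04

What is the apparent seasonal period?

2

The largest autocorrelation is r_2 = 0.52, with a weaker echo at lag 4 (0.34); the remaining lags stay at or below 0.10.
The dominant spike at lag 2 indicates a seasonal period of 2.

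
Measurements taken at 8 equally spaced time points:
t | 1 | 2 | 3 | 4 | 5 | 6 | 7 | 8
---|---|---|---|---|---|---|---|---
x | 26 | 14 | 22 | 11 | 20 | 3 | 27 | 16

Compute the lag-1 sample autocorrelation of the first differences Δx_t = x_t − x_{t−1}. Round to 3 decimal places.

First differences Δx: -12, 8, -11, 9, -17, 24, -11
Mean of differences = -1.4286
Numerator Σ(Δx_t−Δx̄)(Δx_{t+1}−Δx̄) = -1091.4694
Denominator Σ(Δx_t−Δx̄)² = 1381.7143
r_1(Δx) = -1091.4694 / 1381.7143 = -0.790

-0.790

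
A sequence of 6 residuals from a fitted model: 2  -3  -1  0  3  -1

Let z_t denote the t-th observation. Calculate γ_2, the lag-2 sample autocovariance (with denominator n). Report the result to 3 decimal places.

Mean z̄ = (2 − 3 − 1 + 0 + 3 − 1)/6 = 0.0000
Deviations: 2.0000, -3.0000, -1.0000, 0.0000, 3.0000, -1.0000
Σ_{t=1}^{4}(z_t−z̄)(z_{t+2}−z̄) = -5.0000
γ_2 = -5.0000 / 6 = -0.833

-0.833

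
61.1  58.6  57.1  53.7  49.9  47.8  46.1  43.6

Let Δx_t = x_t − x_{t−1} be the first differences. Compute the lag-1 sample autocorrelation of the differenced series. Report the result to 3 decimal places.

First differences Δx: -2.5, -1.5, -3.4, -3.8, -2.1, -1.7, -2.5
Mean of differences = -2.5000
Numerator Σ(Δx_t−Δx̄)(Δx_{t+1}−Δx̄) = 0.0700
Denominator Σ(Δx_t−Δx̄)² = 4.3000
r_1(Δx) = 0.0700 / 4.3000 = 0.016

0.016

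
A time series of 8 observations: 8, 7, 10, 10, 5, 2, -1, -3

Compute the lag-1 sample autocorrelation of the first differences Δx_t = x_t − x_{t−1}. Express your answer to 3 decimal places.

0.301

First differences Δx: -1, 3, 0, -5, -3, -3, -2
Mean of differences = -1.5714
Numerator Σ(Δx_t−Δx̄)(Δx_{t+1}−Δx̄) = 11.9592
Denominator Σ(Δx_t−Δx̄)² = 39.7143
r_1(Δx) = 11.9592 / 39.7143 = 0.301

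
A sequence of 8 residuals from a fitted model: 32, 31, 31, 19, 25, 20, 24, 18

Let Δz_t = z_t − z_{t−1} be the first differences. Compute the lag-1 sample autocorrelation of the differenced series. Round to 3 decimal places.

First differences Δz: -1, 0, -12, 6, -5, 4, -6
Mean of differences = -2.0000
Numerator Σ(Δz_t−Δz̄)(Δz_{t+1}−Δz̄) = -164.0000
Denominator Σ(Δz_t−Δz̄)² = 230.0000
r_1(Δz) = -164.0000 / 230.0000 = -0.713

-0.713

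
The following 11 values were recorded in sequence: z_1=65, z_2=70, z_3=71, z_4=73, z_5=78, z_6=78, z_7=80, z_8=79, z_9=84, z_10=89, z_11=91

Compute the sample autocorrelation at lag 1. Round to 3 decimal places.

Mean z̄ = (65 + 70 + 71 + 73 + 78 + 78 + 80 + 79 + 84 + 89 + 91)/11 = 78.0000
Numerator Σ_{t=1}^{10}(z_t−z̄)(z_{t+1}−z̄) = 412.0000
Denominator Σ(z_t−z̄)² = 638.0000
r_1 = 412.0000 / 638.0000 = 0.646

0.646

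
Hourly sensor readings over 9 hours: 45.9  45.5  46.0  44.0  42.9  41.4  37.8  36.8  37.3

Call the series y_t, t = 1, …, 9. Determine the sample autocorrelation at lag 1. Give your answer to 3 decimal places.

Mean ȳ = (45.9 + 45.5 + 46.0 + 44.0 + 42.9 + 41.4 + 37.8 + 36.8 + 37.3)/9 = 41.9556
Numerator Σ_{t=1}^{8}(y_t−ȳ)(y_{t+1}−ȳ) = 85.7258
Denominator Σ(y_t−ȳ)² = 115.3822
r_1 = 85.7258 / 115.3822 = 0.743

0.743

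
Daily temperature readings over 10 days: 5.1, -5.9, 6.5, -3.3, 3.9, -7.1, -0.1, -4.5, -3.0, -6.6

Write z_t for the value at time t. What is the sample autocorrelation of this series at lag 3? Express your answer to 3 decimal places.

-0.426

Mean z̄ = (5.1 − 5.9 + 6.5 − 3.3 + 3.9 − 7.1 − 0.1 − 4.5 − 3.0 − 6.6)/10 = -1.5000
Σ(z_t−z̄)(z_{t+3}−z̄) = (-11.8800) + (-23.7600) + (-44.8000) + (-2.5200) + (-16.2000) + (8.4000) + (-7.1400) = -97.9000
Denominator Σ(z_t−z̄)² = 229.9000
r_3 = -97.9000 / 229.9000 = -0.426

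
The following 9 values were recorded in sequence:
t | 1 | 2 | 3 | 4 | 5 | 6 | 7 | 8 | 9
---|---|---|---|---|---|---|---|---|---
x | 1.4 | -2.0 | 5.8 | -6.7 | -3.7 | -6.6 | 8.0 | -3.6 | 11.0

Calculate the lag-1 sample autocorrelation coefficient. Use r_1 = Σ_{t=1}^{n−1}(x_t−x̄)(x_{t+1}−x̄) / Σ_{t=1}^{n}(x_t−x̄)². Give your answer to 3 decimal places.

-0.360

Mean x̄ = (1.4 − 2.0 + 5.8 − 6.7 − 3.7 − 6.6 + 8.0 − 3.6 + 11.0)/9 = 0.4000
Numerator Σ_{t=1}^{8}(x_t−x̄)(x_{t+1}−x̄) = -121.8900
Denominator Σ(x_t−x̄)² = 338.2600
r_1 = -121.8900 / 338.2600 = -0.360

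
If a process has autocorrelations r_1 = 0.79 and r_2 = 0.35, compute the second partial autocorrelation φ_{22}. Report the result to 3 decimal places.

φ_{22} = (r_2 − r_1²) / (1 − r_1²)
r_1² = (0.79)² = 0.6241
Numerator = 0.35 − 0.6241 = -0.2741; denominator = 1 − 0.6241 = 0.3759
φ_{22} = -0.2741 / 0.3759 = -0.729

-0.729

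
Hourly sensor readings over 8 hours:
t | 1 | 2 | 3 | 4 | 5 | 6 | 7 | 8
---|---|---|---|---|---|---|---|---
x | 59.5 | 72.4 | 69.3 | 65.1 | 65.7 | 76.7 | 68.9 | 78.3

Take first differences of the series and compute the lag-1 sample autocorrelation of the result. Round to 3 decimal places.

-0.435

First differences Δx: 12.9, -3.1, -4.2, 0.6, 11.0, -7.8, 9.4
Mean of differences = 2.6857
Numerator Σ(Δx_t−Δx̄)(Δx_{t+1}−Δx̄) = -179.8231
Denominator Σ(Δx_t−Δx̄)² = 413.7286
r_1(Δx) = -179.8231 / 413.7286 = -0.435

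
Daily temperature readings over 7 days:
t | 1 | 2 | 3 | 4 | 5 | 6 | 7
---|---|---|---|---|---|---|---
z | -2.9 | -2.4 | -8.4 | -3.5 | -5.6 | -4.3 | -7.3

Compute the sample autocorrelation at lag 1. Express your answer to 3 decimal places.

Mean z̄ = (-2.9 − 2.4 − 8.4 − 3.5 − 5.6 − 4.3 − 7.3)/7 = -4.9143
Deviations from mean: 2.0143, 2.5143, -3.4857, 1.4143, -0.6857, 0.6143, -2.3857
Σ(z_t−z̄)(z_{t+1}−z̄) = (5.0645) + (-8.7641) + (-4.9298) + (-0.9698) + (-0.4212) + (-1.4655) = -11.4859
Denominator Σ(z_t−z̄)² = 31.0686
r_1 = -11.4859 / 31.0686 = -0.370

-0.370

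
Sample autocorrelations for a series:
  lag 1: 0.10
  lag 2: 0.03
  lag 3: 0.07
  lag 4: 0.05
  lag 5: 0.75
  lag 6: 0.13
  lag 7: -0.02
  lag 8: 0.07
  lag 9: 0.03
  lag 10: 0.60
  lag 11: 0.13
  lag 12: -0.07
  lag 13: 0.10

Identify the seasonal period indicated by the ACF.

The largest autocorrelation is r_5 = 0.75, with a weaker echo at lag 10 (0.60); the remaining lags stay at or below 0.13.
The dominant spike at lag 5 indicates a seasonal period of 5.

5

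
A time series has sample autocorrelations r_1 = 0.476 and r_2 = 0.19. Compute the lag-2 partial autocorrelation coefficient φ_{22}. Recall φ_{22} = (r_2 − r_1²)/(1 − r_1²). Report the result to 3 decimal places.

-0.047

φ_{22} = (r_2 − r_1²) / (1 − r_1²)
r_1² = (0.476)² = 0.226576
Numerator = 0.19 − 0.2266 = -0.0366; denominator = 1 − 0.2266 = 0.7734
φ_{22} = -0.0366 / 0.7734 = -0.047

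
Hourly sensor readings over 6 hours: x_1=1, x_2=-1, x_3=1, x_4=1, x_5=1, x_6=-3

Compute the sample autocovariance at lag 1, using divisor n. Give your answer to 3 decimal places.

-0.500

Mean x̄ = (1 − 1 + 1 + 1 + 1 − 3)/6 = 0.0000
Σ_{t=1}^{5}(x_t−x̄)(x_{t+1}−x̄) = -3.0000
γ_1 = -3.0000 / 6 = -0.500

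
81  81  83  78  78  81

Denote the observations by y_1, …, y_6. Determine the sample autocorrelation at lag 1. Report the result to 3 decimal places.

-0.006

Mean ȳ = (81 + 81 + 83 + 78 + 78 + 81)/6 = 80.3333
Deviations from mean: 0.6667, 0.6667, 2.6667, -2.3333, -2.3333, 0.6667
Σ(y_t−ȳ)(y_{t+1}−ȳ) = (0.4444) + (1.7778) + (-6.2222) + (5.4444) + (-1.5556) = -0.1111
Denominator Σ(y_t−ȳ)² = 19.3333
r_1 = -0.1111 / 19.3333 = -0.006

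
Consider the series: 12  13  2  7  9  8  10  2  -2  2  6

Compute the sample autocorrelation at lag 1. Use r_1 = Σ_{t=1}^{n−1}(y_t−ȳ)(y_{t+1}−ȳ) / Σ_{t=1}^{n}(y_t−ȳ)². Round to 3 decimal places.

Mean ȳ = (12 + 13 + 2 + 7 + 9 + 8 + 10 + 2 − 2 + 2 + 6)/11 = 6.2727
Numerator Σ_{t=1}^{10}(y_t−ȳ)(y_{t+1}−ȳ) = 75.7438
Denominator Σ(y_t−ȳ)² = 226.1818
r_1 = 75.7438 / 226.1818 = 0.335

0.335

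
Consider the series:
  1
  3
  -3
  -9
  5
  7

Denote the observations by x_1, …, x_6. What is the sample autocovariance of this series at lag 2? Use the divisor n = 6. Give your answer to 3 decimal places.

Mean x̄ = (1 + 3 − 3 − 9 + 5 + 7)/6 = 0.6667
Σ_{t=1}^{4}(x_t−x̄)(x_{t+2}−x̄) = -100.8889
γ_2 = -100.8889 / 6 = -16.815

-16.815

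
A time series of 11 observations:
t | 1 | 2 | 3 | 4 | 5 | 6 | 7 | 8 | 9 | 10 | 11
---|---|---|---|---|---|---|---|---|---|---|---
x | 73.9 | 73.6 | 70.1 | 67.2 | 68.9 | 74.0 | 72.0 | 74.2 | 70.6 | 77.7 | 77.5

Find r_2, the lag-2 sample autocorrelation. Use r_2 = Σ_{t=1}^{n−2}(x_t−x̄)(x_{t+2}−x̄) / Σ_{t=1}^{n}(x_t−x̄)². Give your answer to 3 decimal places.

-0.017

Mean x̄ = (73.9 + 73.6 + 70.1 + 67.2 + 68.9 + 74.0 + 72.0 + 74.2 + 70.6 + 77.7 + 77.5)/11 = 72.7000
Numerator Σ_{t=1}^{9}(x_t−x̄)(x_{t+2}−x̄) = -1.8400
Denominator Σ(x_t−x̄)² = 110.5800
r_2 = -1.8400 / 110.5800 = -0.017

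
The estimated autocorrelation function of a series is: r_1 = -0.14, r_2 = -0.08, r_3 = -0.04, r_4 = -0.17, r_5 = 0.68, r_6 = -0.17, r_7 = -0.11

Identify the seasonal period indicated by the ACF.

The largest autocorrelation is r_5 = 0.68; the remaining lags stay at or below -0.04.
The dominant spike at lag 5 indicates a seasonal period of 5.

5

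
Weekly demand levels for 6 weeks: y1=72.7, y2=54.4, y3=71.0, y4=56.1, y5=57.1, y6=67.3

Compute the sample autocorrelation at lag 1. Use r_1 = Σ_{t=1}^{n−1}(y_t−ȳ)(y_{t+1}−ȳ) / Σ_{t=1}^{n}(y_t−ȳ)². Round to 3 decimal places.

Mean ȳ = (72.7 + 54.4 + 71.0 + 56.1 + 57.1 + 67.3)/6 = 63.1000
Deviations from mean: 9.6000, -8.7000, 7.9000, -7.0000, -6.0000, 4.2000
Σ(y_t−ȳ)(y_{t+1}−ȳ) = (-83.5200) + (-68.7300) + (-55.3000) + (42.0000) + (-25.2000) = -190.7500
Denominator Σ(y_t−ȳ)² = 332.9000
r_1 = -190.7500 / 332.9000 = -0.573

-0.573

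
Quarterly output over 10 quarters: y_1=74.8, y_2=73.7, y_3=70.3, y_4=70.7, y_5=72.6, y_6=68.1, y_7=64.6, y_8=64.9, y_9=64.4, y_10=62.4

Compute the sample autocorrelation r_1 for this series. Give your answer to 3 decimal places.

Mean ȳ = (74.8 + 73.7 + 70.3 + 70.7 + 72.6 + 68.1 + 64.6 + 64.9 + 64.4 + 62.4)/10 = 68.6500
Numerator Σ_{t=1}^{9}(y_t−ȳ)(y_{t+1}−ȳ) = 108.6125
Denominator Σ(y_t−ȳ)² = 173.7450
r_1 = 108.6125 / 173.7450 = 0.625

0.625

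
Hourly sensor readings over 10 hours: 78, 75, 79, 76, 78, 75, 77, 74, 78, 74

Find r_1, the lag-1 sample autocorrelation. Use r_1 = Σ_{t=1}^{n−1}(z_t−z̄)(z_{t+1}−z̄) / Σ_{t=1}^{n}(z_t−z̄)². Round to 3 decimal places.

Mean z̄ = (78 + 75 + 79 + 76 + 78 + 75 + 77 + 74 + 78 + 74)/10 = 76.4000
Numerator Σ_{t=1}^{9}(z_t−z̄)(z_{t+1}−z̄) = -19.7600
Denominator Σ(z_t−z̄)² = 30.4000
r_1 = -19.7600 / 30.4000 = -0.650

-0.650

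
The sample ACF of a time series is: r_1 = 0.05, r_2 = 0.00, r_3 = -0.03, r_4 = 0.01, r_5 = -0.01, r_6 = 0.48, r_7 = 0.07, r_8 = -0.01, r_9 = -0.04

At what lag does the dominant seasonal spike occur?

The largest autocorrelation is r_6 = 0.48; the remaining lags stay at or below 0.07.
The dominant spike at lag 6 indicates a seasonal period of 6.

6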